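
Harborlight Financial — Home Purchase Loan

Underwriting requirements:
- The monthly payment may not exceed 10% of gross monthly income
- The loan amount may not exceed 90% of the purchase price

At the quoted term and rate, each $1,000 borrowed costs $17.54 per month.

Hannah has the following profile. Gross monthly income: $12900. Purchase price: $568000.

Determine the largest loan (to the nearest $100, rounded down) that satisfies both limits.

$73,500

Payment cap: 10% × $12,900 = $1,290/month.
At $17.54 per $1,000, that supports 1,290/17.54 × 1,000 ≈ $73,546 → $73,500.
LTV cap: 90% × $568,000 = $511,200 → $511,200.
Binding constraint: payment-to-income.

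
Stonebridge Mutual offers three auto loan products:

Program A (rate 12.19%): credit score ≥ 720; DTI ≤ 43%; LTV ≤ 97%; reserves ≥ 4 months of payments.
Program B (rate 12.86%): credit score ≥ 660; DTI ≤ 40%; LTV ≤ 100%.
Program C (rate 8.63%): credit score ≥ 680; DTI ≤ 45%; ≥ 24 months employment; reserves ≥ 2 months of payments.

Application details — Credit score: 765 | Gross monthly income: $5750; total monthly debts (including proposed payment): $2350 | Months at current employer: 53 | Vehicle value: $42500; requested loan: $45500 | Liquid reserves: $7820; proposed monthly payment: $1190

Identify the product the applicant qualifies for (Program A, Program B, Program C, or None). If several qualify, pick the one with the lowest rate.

Program C

DTI = 2,350/5,750 = 40.9%.
LTV = 45,500/42,500 = 107.1%.
Reserves = 7,820/1,190 = 6.6 months.
Program A: score 765 ≥ 720; DTI 40.9% ≤ 43%; LTV 107.1% > 97%; reserves 6.6 ≥ 4 mo → does not qualify.
Program B: score 765 ≥ 660; DTI 40.9% > 40%; LTV 107.1% > 100% → does not qualify.
Program C: score 765 ≥ 680; DTI 40.9% ≤ 45%; employment 53 ≥ 24 mo; reserves 6.6 ≥ 2 mo → qualifies.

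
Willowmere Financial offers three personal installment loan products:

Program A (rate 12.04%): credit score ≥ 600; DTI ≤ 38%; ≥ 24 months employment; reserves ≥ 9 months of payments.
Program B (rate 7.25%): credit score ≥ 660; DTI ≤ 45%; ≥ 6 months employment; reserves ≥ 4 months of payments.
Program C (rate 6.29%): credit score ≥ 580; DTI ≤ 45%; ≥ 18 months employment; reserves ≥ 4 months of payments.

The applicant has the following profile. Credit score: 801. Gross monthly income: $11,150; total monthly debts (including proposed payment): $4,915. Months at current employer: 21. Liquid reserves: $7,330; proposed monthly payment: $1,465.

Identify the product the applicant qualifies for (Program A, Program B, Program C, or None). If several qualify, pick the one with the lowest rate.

Program C

DTI = 4,915/11,150 = 44.1%.
Reserves = 7,330/1,465 = 5.0 months.
Program A: score 801 ≥ 600; DTI 44.1% > 38%; employment 21 < 24 mo; reserves 5.0 < 9 mo → does not qualify.
Program B: score 801 ≥ 660; DTI 44.1% ≤ 45%; employment 21 ≥ 6 mo; reserves 5.0 ≥ 4 mo → qualifies.
Program C: score 801 ≥ 580; DTI 44.1% ≤ 45%; employment 21 ≥ 18 mo; reserves 5.0 ≥ 4 mo → qualifies.
Qualifying: Program B, Program C. Lowest rate is 6.29% → Program C.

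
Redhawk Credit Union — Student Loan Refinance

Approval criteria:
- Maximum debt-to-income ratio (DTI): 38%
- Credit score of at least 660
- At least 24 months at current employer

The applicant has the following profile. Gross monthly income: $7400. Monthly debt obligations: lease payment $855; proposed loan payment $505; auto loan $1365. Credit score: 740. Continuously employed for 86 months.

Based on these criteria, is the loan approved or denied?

Total monthly debts = (855 + 505 + 1,365) = 2,725. DTI: 2,725 ÷ 7,400 = 36.8%, within the 38% cap
Credit score 740 ≥ 660 (meets)
Employment 86 ≥ 24 months
All criteria satisfied.

Approved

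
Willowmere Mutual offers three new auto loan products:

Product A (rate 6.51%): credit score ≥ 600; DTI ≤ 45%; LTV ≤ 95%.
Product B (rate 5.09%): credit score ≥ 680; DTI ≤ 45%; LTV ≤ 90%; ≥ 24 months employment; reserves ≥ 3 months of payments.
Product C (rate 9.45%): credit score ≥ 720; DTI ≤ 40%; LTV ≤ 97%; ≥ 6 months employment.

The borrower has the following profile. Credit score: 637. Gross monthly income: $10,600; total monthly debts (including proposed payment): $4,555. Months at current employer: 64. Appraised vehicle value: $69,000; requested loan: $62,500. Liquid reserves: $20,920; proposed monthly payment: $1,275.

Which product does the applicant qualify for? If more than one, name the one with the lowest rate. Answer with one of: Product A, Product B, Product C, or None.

Product A

DTI = 4,555/10,600 = 43%.
LTV = 62,500/69,000 = 90.6%.
Reserves = 20,920/1,275 = 16.4 months.
Product A: score 637 ≥ 600; DTI 43% ≤ 45%; LTV 90.6% ≤ 95% → qualifies.
Product B: score 637 < 680; DTI 43% ≤ 45%; LTV 90.6% > 90%; employment 64 ≥ 24 mo; reserves 16.4 ≥ 3 mo → does not qualify.
Product C: score 637 < 720; DTI 43% > 40%; LTV 90.6% ≤ 97%; employment 64 ≥ 6 mo → does not qualify.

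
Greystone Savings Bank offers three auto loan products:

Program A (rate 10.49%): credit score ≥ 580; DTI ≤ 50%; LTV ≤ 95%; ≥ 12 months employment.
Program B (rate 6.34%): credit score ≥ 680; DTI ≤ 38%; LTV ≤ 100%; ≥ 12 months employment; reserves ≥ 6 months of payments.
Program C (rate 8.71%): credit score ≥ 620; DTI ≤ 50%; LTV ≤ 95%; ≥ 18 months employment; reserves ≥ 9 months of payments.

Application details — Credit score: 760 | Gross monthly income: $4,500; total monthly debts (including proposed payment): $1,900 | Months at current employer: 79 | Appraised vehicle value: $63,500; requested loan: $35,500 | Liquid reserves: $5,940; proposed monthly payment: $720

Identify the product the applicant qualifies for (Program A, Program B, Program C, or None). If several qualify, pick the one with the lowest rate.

Program A

DTI = 1,900/4,500 = 42.2%.
LTV = 35,500/63,500 = 55.9%.
Reserves = 5,940/720 = 8.2 months.
Program A: score 760 ≥ 580; DTI 42.2% ≤ 50%; LTV 55.9% ≤ 95%; employment 79 ≥ 12 mo → qualifies.
Program B: score 760 ≥ 680; DTI 42.2% > 38%; LTV 55.9% ≤ 100%; employment 79 ≥ 12 mo; reserves 8.2 ≥ 6 mo → does not qualify.
Program C: score 760 ≥ 620; DTI 42.2% ≤ 50%; LTV 55.9% ≤ 95%; employment 79 ≥ 18 mo; reserves 8.2 < 9 mo → does not qualify.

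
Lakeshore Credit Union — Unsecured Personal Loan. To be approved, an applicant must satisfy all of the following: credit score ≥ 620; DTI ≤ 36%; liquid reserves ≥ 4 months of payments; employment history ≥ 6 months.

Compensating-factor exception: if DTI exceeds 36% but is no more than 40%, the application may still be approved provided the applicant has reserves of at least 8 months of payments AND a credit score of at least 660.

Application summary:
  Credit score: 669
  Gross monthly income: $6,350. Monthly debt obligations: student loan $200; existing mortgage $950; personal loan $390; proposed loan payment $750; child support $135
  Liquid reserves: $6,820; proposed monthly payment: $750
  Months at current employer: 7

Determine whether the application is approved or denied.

Approved

Credit score 669 ≥ 620 (meets base)
Total debts = (200 + 950 + 390 + 750 + 135) = 2,425. DTI: 2,425 ÷ 6,350 = 38.2%, over the 36% base limit.
Reserves: 6,820 ÷ 750 = 9.1 months (meets 4-month minimum)
Employment 7 ≥ 6 months
DTI 38.2% is within the 36%–40% exception band; checking compensating factors.
Reserves 9.1 ≥ 8 months; credit score 669 ≥ 660.
Both override conditions satisfied; DTI exception granted.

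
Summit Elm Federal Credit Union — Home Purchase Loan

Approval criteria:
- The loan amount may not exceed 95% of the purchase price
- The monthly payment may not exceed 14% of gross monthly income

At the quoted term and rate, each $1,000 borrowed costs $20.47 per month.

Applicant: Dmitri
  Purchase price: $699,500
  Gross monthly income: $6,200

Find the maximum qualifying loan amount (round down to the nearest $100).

$42,400

Payment cap: 14% × $6,200 = $868/month.
At $20.47 per $1,000, that supports 868/20.47 × 1,000 ≈ $42,403 → $42,400.
LTV cap: 95% × $699,500 = $664,525 → $664,500.
Binding constraint: payment-to-income.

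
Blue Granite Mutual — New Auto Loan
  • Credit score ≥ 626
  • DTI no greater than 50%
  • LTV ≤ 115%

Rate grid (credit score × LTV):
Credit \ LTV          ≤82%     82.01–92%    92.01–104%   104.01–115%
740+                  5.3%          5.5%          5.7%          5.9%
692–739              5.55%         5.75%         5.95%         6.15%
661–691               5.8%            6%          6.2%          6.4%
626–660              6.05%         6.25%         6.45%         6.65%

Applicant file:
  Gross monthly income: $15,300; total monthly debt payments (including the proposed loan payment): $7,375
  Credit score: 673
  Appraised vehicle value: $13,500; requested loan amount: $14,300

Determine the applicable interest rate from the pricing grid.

Credit score 673 ≥ 626; DTI: 7,375 ÷ 15,300 = 48.2%, within the 50% cap
LTV: 14,300 ÷ 13,500 = 105.9%, within 115% cap
Credit 673 → row 661–691; LTV 105.9% → column 104.01–115%. Grid cell → 6.4%.

6.4%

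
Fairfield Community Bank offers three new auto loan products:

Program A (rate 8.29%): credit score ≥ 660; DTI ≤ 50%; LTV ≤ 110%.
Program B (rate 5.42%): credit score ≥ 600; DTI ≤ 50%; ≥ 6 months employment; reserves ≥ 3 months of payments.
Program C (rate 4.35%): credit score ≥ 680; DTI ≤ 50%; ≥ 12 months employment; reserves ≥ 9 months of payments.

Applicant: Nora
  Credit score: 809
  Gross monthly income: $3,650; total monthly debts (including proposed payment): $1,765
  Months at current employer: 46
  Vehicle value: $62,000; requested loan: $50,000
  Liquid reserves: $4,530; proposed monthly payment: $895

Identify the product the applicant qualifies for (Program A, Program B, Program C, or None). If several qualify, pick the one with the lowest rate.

Program B

DTI = 1,765/3,650 = 48.4%.
LTV = 50,000/62,000 = 80.6%.
Reserves = 4,530/895 = 5.1 months.
Program A: score 809 ≥ 660; DTI 48.4% ≤ 50%; LTV 80.6% ≤ 110% → qualifies.
Program B: score 809 ≥ 600; DTI 48.4% ≤ 50%; employment 46 ≥ 6 mo; reserves 5.1 ≥ 3 mo → qualifies.
Program C: score 809 ≥ 680; DTI 48.4% ≤ 50%; employment 46 ≥ 12 mo; reserves 5.1 < 9 mo → does not qualify.
Qualifying: Program A, Program B. Lowest rate is 5.42% → Program B.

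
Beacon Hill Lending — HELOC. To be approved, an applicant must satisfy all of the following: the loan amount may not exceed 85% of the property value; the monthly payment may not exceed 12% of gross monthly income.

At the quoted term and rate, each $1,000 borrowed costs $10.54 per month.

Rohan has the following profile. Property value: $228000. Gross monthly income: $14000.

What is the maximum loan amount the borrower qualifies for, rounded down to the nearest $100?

$159,300

Payment cap: 12% × $14,000 = $1,680/month.
At $10.54 per $1,000, that supports 1,680/10.54 × 1,000 ≈ $159,392 → $159,300.
LTV cap: 85% × $228,000 = $193,800 → $193,800.
Binding constraint: payment-to-income.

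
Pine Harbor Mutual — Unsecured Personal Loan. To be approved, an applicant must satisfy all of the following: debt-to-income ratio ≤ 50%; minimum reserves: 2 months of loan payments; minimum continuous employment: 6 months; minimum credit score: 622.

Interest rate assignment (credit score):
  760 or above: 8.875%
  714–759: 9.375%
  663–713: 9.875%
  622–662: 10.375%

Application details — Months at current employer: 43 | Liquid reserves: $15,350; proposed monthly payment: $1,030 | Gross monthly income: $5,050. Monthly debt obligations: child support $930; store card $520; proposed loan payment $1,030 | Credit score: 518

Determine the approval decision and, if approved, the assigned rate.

Credit score 518 < 622 (below minimum)
Reserves = 15,350/1,030 = 14.9 months ≥ 2
Total monthly debts = (930 + 520 + 1,030) = 2,480. DTI: 2,480 ÷ 5,050 = 49.1%, within the 50% cap
Employment 43 ≥ 6 months
Not all requirements met → denied.

Denied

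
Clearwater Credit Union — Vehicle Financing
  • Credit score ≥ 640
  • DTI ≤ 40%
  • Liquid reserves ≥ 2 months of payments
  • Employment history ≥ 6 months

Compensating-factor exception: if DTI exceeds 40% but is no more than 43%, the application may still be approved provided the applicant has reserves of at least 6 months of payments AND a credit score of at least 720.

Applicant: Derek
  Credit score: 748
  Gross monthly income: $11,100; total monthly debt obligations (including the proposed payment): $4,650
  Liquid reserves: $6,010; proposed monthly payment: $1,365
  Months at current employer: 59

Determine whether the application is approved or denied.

Credit score 748 ≥ 640 (meets base)
DTI: 4,650 ÷ 11,100 = 41.9%, over the 40% base limit.
Liquid reserves cover 6,010/1,365 = 4.4 months — ≥ 2 required
Employment 59 ≥ 6 months
41.9% falls in the override range (40%–43%), so the compensating-factor test applies.
Reserves 4.4 < 6 months; credit score 748 ≥ 720.
Compensating-factor requirement not fully met.

Denied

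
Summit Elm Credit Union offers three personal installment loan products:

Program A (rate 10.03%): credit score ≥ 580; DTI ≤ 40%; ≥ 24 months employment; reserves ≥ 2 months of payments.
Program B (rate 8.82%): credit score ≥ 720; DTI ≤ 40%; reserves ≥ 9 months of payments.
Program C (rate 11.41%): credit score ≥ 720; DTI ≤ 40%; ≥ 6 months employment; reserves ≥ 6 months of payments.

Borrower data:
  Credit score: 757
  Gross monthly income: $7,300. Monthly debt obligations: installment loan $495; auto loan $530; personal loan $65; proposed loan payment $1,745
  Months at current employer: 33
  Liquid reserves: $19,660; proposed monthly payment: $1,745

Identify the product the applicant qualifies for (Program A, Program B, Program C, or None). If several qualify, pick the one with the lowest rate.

Total debts = (495 + 530 + 65 + 1,745) = 2,835; DTI = 2,835/7,300 = 38.8%.
Reserves = 19,660/1,745 = 11.3 months.
Program A: score 757 ≥ 580; DTI 38.8% ≤ 40%; employment 33 ≥ 24 mo; reserves 11.3 ≥ 2 mo → qualifies.
Program B: score 757 ≥ 720; DTI 38.8% ≤ 40%; reserves 11.3 ≥ 9 mo → qualifies.
Program C: score 757 ≥ 720; DTI 38.8% ≤ 40%; employment 33 ≥ 6 mo; reserves 11.3 ≥ 6 mo → qualifies.
Qualifying: Program A, Program B, Program C. Lowest rate is 8.82% → Program B.

Program B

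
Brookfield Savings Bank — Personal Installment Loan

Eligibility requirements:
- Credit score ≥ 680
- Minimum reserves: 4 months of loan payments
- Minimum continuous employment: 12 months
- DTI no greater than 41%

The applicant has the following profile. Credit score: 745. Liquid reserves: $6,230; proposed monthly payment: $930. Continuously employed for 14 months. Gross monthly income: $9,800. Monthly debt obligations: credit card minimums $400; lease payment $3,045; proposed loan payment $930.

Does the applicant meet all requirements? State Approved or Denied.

Denied

Credit score 745 ≥ 680 (meets)
Reserves: 6,230 ÷ 930 = 6.7 months (meets 4-month minimum)
Employment 14 ≥ 12 months
Total monthly debts = (400 + 3,045 + 930) = 4,375. DTI: 4,375 ÷ 9,800 = 44.6%, exceeds the 41% cap
Fails on DTI.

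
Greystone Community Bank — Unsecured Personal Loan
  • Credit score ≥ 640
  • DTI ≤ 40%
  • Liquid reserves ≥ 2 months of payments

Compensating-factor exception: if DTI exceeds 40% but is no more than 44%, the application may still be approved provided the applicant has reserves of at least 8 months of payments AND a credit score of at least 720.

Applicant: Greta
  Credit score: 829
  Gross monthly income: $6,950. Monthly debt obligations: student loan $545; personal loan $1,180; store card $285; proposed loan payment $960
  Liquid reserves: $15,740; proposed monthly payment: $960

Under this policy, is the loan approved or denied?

Approved

Credit score 829 ≥ 640 (meets base)
Total debts = (545 + 1,180 + 285 + 960) = 2,970. DTI: 2,970 ÷ 6,950 = 42.7%, over the 40% base limit.
Reserves: 15,740 ÷ 960 = 16.4 months (meets 2-month minimum)
DTI 42.7% is within the 40%–44% exception band; checking compensating factors.
Reserves 16.4 ≥ 8 months; credit score 829 ≥ 720.
Both compensating conditions met → exception applies.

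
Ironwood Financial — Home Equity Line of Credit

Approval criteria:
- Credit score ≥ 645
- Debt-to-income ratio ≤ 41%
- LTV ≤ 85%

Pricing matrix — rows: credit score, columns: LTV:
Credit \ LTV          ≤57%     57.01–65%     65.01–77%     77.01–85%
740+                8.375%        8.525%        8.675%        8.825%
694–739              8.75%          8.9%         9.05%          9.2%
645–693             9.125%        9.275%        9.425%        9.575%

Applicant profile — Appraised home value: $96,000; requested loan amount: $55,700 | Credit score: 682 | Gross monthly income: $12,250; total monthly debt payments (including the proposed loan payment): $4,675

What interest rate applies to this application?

Credit score 682 ≥ 645; DTI: 4,675 ÷ 12,250 = 38.2%, within the 41% cap
LTV: 55,700 ÷ 96,000 = 58%, within 85% cap
Credit 682 → row 645–693; LTV 58% → column 57.01–65%. Grid cell → 9.275%.

9.275%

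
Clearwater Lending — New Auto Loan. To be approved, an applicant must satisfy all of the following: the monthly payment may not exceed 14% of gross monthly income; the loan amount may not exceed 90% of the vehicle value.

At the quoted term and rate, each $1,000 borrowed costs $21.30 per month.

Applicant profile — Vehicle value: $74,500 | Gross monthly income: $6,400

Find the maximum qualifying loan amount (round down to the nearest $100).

Payment cap: 14% × $6,400 = $896/month.
At $21.30 per $1,000, that supports 896/21.30 × 1,000 ≈ $42,065 → $42,000.
LTV cap: 90% × $74,500 = $67,050 → $67,000.
Binding constraint: payment-to-income.

$42,000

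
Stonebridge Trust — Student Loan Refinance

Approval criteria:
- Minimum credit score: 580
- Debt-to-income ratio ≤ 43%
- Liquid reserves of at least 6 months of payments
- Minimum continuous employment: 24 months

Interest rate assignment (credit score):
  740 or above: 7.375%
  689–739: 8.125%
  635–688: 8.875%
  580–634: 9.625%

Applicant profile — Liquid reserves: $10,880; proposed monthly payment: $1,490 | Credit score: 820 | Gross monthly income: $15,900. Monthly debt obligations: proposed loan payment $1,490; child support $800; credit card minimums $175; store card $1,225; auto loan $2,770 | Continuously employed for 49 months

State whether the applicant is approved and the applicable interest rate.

Approved at 7.375%

Credit score 820 ≥ 580 (meets minimum)
Reserves: 10,880 ÷ 1,490 = 7.3 months (meets 6-month minimum)
Total monthly debts = (1,490 + 800 + 175 + 1,225 + 2,770) = 6,460. DTI = 6,460/15,900 = 40.6% ≤ 43%
Employment 49 ≥ 24 months
All requirements met. Score 820 falls in the 740 or above tier → 7.375%.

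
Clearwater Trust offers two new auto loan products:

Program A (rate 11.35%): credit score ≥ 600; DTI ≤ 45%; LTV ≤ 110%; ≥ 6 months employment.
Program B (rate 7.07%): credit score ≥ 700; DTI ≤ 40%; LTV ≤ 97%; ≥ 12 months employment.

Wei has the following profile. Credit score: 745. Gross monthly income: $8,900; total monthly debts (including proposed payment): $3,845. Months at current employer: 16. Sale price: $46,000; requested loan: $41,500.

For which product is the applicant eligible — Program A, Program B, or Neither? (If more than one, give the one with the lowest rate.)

Program A

DTI = 3,845/8,900 = 43.2%.
LTV = 41,500/46,000 = 90.2%.
Program A: score 745 ≥ 600; DTI 43.2% ≤ 45%; LTV 90.2% ≤ 110%; employment 16 ≥ 6 mo → qualifies.
Program B: score 745 ≥ 700; DTI 43.2% > 40%; LTV 90.2% ≤ 97%; employment 16 ≥ 12 mo → does not qualify.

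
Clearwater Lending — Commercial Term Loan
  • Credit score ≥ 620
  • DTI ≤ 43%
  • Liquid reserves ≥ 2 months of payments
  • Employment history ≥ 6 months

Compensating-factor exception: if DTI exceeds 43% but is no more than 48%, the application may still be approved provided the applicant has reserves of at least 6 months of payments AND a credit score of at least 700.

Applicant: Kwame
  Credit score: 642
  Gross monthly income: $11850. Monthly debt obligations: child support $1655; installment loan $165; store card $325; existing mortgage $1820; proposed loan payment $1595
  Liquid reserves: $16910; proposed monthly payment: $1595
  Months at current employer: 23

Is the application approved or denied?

Credit score 642 ≥ 620 (meets base)
Total debts = (1,655 + 165 + 325 + 1,820 + 1,595) = 5,560. DTI = 5,560/11,850 = 46.9% > 43% — standard DTI limit exceeded.
Reserves = 16,910/1,595 = 10.6 months ≥ 2
Employment 23 ≥ 6 months
46.9% falls in the override range (43%–48%), so the compensating-factor test applies.
Reserves 10.6 ≥ 6 months; credit score 642 < 700.
Override conditions not both satisfied; exception does not apply.

Denied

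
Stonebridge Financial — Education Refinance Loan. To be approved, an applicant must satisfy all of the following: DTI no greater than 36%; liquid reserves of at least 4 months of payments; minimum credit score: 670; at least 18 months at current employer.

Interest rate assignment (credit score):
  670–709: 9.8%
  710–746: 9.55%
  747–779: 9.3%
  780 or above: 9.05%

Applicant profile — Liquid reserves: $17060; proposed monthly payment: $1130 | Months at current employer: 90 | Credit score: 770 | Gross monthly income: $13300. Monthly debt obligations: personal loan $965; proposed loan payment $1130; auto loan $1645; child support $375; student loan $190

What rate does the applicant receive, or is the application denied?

Credit score 770 ≥ 670 (meets minimum)
Reserves = 17,060/1,130 = 15.1 months ≥ 4
Employment 90 ≥ 18 months
Total monthly debts = (965 + 1,130 + 1,645 + 375 + 190) = 4,305. DTI: 4,305 ÷ 13,300 = 32.4%, within the 36% cap
All requirements met. Score 770 falls in the 747–779 tier → 9.3%.

Approved at 9.3%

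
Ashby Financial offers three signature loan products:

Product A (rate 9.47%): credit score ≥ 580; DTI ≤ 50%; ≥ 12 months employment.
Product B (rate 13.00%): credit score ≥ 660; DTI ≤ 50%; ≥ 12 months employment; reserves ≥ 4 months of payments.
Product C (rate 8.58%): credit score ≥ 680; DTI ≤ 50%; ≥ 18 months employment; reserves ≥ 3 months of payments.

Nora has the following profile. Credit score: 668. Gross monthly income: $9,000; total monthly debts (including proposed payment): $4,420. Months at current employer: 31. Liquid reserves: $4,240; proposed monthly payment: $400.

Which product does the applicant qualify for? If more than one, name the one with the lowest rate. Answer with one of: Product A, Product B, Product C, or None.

Product A

DTI = 4,420/9,000 = 49.1%.
Reserves = 4,240/400 = 10.6 months.
Product A: score 668 ≥ 580; DTI 49.1% ≤ 50%; employment 31 ≥ 12 mo → qualifies.
Product B: score 668 ≥ 660; DTI 49.1% ≤ 50%; employment 31 ≥ 12 mo; reserves 10.6 ≥ 4 mo → qualifies.
Product C: score 668 < 680; DTI 49.1% ≤ 50%; employment 31 ≥ 18 mo; reserves 10.6 ≥ 3 mo → does not qualify.
Qualifying: Product A, Product B. Lowest rate is 9.47% → Product A.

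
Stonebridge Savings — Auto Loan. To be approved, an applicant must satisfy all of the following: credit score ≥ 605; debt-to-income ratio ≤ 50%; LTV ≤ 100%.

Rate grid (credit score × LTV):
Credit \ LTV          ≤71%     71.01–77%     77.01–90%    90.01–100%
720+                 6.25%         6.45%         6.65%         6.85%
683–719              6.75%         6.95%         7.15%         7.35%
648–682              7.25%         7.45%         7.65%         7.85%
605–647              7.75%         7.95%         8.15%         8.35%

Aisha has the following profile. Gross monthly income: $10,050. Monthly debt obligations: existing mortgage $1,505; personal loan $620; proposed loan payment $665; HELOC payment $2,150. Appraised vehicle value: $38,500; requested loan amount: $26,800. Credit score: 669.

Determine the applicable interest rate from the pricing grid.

7.25%

Credit score 669 ≥ 605; Total monthly debts = (1,505 + 620 + 665 + 2,150) = 4,940. DTI: 4,940 ÷ 10,050 = 49.2%, within the 50% cap
Loan-to-value = 26,800/38,500 = 69.6% — pass (100% max)
Score 669 is in the 648–682 band; LTV 69.6% is in the ≤71% band → 7.25%.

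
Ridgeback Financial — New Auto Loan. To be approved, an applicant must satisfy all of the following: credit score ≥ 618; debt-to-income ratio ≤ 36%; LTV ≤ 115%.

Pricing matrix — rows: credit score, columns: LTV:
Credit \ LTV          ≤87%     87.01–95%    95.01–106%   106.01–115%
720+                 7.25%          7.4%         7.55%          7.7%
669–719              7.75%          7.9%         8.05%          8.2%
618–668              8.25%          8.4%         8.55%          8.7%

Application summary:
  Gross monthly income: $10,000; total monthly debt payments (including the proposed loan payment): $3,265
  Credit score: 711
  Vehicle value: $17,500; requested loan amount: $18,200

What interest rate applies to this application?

Credit score 711 ≥ 618; DTI = 3,265/10,000 = 32.6% ≤ 36%
LTV = 18,200/17,500 = 104% ≤ 115%
Score 711 is in the 669–719 band; LTV 104% is in the 95.01–106% band → 8.05%.

8.05%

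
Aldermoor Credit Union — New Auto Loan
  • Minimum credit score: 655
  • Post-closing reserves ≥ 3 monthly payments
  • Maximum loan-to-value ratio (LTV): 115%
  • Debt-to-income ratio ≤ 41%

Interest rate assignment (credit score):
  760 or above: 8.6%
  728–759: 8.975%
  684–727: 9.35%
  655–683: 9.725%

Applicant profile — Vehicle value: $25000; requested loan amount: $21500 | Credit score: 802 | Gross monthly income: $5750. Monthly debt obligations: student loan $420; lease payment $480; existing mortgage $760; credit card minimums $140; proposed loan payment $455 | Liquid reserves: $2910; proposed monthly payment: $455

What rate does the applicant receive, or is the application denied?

Approved at 8.6%

Credit score 802 ≥ 655 (meets minimum)
Liquid reserves cover 2,910/455 = 6.4 months — ≥ 3 required
LTV: 21,500 ÷ 25,000 = 86%, within 115% cap
Total monthly debts = (420 + 480 + 760 + 140 + 455) = 2,255. Debt-to-income = 2,255/5,750 = 39.2% — meets 41% limit
All requirements met. Score 802 falls in the 760 or above tier → 8.6%.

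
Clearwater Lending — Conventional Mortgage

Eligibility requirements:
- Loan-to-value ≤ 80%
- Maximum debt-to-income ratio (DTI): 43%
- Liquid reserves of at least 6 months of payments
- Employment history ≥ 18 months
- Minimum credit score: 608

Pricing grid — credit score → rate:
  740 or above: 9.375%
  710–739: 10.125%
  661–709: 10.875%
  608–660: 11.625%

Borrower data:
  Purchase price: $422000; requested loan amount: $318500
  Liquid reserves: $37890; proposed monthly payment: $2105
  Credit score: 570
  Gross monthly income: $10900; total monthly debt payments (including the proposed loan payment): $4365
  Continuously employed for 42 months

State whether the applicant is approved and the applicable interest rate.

Denied

Credit score 570 < 608 (below minimum)
Loan-to-value = 318,500/422,000 = 75.5% — pass (80% max)
Liquid reserves cover 37,890/2,105 = 18.0 months — ≥ 6 required
Employment 42 ≥ 18 months
DTI: 4,365 ÷ 10,900 = 40%, within the 43% cap
Not all requirements met → denied.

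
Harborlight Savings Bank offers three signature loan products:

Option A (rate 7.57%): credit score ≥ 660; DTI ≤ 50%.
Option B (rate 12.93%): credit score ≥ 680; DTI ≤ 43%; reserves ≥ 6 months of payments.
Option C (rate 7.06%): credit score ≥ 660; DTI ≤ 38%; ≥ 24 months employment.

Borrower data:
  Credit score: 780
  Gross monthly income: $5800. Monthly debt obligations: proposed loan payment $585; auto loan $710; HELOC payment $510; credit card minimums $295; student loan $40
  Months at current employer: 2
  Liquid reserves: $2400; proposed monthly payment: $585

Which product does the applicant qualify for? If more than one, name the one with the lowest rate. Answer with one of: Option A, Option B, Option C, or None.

Option A

Total debts = (585 + 710 + 510 + 295 + 40) = 2,140; DTI = 2,140/5,800 = 36.9%.
Reserves = 2,400/585 = 4.1 months.
Option A: score 780 ≥ 660; DTI 36.9% ≤ 50% → qualifies.
Option B: score 780 ≥ 680; DTI 36.9% ≤ 43%; reserves 4.1 < 6 mo → does not qualify.
Option C: score 780 ≥ 660; DTI 36.9% ≤ 38%; employment 2 < 24 mo → does not qualify.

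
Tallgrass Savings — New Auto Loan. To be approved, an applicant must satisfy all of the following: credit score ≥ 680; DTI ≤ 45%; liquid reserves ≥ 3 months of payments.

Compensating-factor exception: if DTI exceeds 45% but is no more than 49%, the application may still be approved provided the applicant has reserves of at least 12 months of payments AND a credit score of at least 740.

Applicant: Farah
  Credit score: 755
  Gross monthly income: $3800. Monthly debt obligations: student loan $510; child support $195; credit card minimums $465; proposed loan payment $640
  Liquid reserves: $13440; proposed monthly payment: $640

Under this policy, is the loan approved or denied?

Approved

Credit score 755 ≥ 680 (meets base)
Total debts = (510 + 195 + 465 + 640) = 1,810. DTI: 1,810 ÷ 3,800 = 47.6%, over the 45% base limit.
Reserves = 13,440/640 = 21.0 months ≥ 3
47.6% falls in the override range (45%–49%), so the compensating-factor test applies.
Override check — reserves: 21.0 mo (ok); score: 755 (ok).
Both override conditions satisfied; DTI exception granted.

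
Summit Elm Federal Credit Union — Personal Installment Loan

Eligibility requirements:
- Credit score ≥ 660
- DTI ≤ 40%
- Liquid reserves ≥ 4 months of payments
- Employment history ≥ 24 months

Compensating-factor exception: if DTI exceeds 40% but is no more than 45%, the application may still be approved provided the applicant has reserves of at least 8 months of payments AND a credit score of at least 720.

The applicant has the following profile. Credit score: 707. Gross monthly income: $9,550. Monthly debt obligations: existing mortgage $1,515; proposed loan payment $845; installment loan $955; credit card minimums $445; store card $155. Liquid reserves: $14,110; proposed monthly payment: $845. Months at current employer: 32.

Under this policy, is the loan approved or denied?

Denied

Credit score 707 ≥ 660 (meets base)
Total debts = (1,515 + 845 + 955 + 445 + 155) = 3,915. DTI: 3,915 ÷ 9,550 = 41%, over the 40% base limit.
Reserves = 14,110/845 = 16.7 months ≥ 4
Employment 32 ≥ 24 months
DTI 41% is within the 40%–45% exception band; checking compensating factors.
Override check — reserves: 16.7 mo (ok); score: 707 (below 720).
Compensating-factor requirement not fully met.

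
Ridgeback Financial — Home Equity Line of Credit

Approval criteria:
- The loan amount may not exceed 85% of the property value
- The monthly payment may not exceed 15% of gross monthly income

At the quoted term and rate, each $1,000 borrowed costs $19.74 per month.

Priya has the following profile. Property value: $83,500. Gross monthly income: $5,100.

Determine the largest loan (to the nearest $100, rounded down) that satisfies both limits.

$38,700

Payment cap: 15% × $5,100 = $765/month.
At $19.74 per $1,000, that supports 765/19.74 × 1,000 ≈ $38,753 → $38,700.
LTV cap: 85% × $83,500 = $70,975 → $70,900.
Binding constraint: payment-to-income.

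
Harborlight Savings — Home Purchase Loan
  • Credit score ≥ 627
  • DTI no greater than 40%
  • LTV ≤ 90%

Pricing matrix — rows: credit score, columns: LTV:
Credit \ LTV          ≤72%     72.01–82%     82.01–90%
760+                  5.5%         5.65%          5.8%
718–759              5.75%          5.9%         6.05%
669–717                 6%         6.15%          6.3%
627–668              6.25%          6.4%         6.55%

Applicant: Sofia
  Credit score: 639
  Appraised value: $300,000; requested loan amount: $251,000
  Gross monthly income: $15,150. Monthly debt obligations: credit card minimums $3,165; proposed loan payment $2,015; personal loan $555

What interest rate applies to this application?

6.55%

Credit score 639 ≥ 627; Total monthly debts = (3,165 + 2,015 + 555) = 5,735. DTI = 5,735/15,150 = 37.9% ≤ 40%
LTV: 251,000 ÷ 300,000 = 83.7%, within 90% cap
Score 639 is in the 627–668 band; LTV 83.7% is in the 82.01–90% band → 6.55%.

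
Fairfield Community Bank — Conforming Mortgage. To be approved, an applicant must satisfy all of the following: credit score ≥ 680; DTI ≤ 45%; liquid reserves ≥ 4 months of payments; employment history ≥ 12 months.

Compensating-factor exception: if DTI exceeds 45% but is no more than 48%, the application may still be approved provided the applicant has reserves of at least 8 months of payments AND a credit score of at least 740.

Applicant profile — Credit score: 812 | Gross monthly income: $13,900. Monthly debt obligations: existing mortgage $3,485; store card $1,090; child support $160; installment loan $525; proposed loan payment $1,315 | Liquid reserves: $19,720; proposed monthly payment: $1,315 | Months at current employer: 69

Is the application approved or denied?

Credit score 812 ≥ 680 (meets base)
Total debts = (3,485 + 1,090 + 160 + 525 + 1,315) = 6,575. DTI: 6,575 ÷ 13,900 = 47.3%, over the 45% base limit.
Liquid reserves cover 19,720/1,315 = 15.0 months — ≥ 4 required
Employment 69 ≥ 12 months
DTI 47.3% is within the 45%–48% exception band; checking compensating factors.
Reserves 15.0 ≥ 8 months; credit score 812 ≥ 740.
Both override conditions satisfied; DTI exception granted.

Approved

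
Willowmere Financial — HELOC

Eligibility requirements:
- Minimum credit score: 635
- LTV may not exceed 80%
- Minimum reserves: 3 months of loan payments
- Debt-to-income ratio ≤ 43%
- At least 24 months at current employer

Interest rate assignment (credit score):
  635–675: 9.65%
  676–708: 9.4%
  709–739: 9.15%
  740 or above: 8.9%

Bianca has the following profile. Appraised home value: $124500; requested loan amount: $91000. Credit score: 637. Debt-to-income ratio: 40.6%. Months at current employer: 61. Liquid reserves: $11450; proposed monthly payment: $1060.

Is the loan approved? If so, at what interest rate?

Approved at 9.65%

Credit score 637 ≥ 635 (meets minimum)
Liquid reserves cover 11,450/1,060 = 10.8 months — ≥ 3 required
Employment 61 ≥ 24 months
Loan-to-value = 91,000/124,500 = 73.1% — pass (80% max)
DTI 40.6% ≤ 43%
All requirements met. Score 637 falls in the 635–675 tier → 9.65%.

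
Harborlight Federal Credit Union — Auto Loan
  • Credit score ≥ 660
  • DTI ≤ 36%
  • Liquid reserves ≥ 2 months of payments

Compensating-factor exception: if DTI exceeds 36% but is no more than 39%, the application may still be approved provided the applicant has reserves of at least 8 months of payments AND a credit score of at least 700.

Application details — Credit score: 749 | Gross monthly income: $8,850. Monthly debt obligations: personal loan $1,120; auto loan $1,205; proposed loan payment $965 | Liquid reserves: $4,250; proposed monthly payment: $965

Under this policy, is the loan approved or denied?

Credit score 749 ≥ 660 (meets base)
Total debts = (1,120 + 1,205 + 965) = 3,290. DTI: 3,290 ÷ 8,850 = 37.2%, over the 36% base limit.
Liquid reserves cover 4,250/965 = 4.4 months — ≥ 2 required
37.2% falls in the override range (36%–39%), so the compensating-factor test applies.
Override check — reserves: 4.4 mo (short of 8); score: 749 (ok).
Compensating-factor requirement not fully met.

Denied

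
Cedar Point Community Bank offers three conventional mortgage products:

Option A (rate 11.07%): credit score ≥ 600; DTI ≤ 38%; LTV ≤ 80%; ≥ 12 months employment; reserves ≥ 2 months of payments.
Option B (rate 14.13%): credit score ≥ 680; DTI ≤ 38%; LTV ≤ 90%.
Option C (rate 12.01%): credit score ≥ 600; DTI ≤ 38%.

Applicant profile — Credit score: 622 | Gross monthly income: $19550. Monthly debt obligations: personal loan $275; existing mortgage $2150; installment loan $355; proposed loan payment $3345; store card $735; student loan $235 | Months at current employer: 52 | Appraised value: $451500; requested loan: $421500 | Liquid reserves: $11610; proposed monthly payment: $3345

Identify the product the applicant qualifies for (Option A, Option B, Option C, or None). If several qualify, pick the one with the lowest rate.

Total debts = (275 + 2,150 + 355 + 3,345 + 735 + 235) = 7,095; DTI = 7,095/19,550 = 36.3%.
LTV = 421,500/451,500 = 93.4%.
Reserves = 11,610/3,345 = 3.5 months.
Option A: score 622 ≥ 600; DTI 36.3% ≤ 38%; LTV 93.4% > 80%; employment 52 ≥ 12 mo; reserves 3.5 ≥ 2 mo → does not qualify.
Option B: score 622 < 680; DTI 36.3% ≤ 38%; LTV 93.4% > 90% → does not qualify.
Option C: score 622 ≥ 600; DTI 36.3% ≤ 38% → qualifies.

Option C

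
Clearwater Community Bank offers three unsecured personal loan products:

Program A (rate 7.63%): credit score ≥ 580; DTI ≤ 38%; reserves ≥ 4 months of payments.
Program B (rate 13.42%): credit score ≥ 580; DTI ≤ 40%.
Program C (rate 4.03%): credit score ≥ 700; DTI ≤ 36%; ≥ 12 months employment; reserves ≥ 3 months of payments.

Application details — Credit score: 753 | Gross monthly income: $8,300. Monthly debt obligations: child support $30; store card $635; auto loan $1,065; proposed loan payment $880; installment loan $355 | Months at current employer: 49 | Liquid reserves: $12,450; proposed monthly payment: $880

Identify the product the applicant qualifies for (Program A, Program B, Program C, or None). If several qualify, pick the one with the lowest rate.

Total debts = (30 + 635 + 1,065 + 880 + 355) = 2,965; DTI = 2,965/8,300 = 35.7%.
Reserves = 12,450/880 = 14.1 months.
Program A: score 753 ≥ 580; DTI 35.7% ≤ 38%; reserves 14.1 ≥ 4 mo → qualifies.
Program B: score 753 ≥ 580; DTI 35.7% ≤ 40% → qualifies.
Program C: score 753 ≥ 700; DTI 35.7% ≤ 36%; employment 49 ≥ 12 mo; reserves 14.1 ≥ 3 mo → qualifies.
Qualifying: Program A, Program B, Program C. Lowest rate is 4.03% → Program C.

Program C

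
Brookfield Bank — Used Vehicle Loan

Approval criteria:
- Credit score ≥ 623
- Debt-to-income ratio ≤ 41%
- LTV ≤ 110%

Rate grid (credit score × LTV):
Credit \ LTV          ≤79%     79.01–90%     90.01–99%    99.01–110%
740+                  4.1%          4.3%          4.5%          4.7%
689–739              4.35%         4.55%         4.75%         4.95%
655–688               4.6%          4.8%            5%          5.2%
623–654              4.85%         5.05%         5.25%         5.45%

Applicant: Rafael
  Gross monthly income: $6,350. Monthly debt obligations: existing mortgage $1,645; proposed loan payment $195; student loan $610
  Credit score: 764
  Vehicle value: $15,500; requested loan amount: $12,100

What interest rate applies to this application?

4.1%

Credit score 764 ≥ 623; Total monthly debts = (1,645 + 195 + 610) = 2,450. Debt-to-income = 2,450/6,350 = 38.6% — meets 41% limit
LTV = 12,100/15,500 = 78.1% ≤ 110%
Score 764 is in the 740+ band; LTV 78.1% is in the ≤79% band → 4.1%.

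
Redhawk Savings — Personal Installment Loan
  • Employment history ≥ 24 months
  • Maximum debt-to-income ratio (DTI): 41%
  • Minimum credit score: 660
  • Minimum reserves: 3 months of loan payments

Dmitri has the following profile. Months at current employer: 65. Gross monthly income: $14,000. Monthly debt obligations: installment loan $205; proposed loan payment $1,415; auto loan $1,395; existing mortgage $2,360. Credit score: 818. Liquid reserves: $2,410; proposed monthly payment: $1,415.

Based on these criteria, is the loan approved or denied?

Denied

Employment 65 ≥ 24 months
Total monthly debts = (205 + 1,415 + 1,395 + 2,360) = 5,375. Debt-to-income = 5,375/14,000 = 38.4% — meets 41% limit
Credit score 818 ≥ 660 (meets)
Reserves: 2,410 ÷ 1,415 = 1.7 months (below 3-month minimum)
Fails on reserves.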